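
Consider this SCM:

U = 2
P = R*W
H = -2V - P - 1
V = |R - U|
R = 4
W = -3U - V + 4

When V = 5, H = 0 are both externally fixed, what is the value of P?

-28

The joint intervention fixes V = 5, H = 0, removing each variable's own equation.
W = -3U - V + 4  [with U=2, V=5]  = -7
P = R*W  [with R=4, W=-7]  = -28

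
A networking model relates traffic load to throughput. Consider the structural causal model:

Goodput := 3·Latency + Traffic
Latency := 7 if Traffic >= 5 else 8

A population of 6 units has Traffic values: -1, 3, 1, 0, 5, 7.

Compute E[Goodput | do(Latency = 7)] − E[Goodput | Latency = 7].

-3.5

Every unit gets Latency=7 under the intervention. Goodput values become 20, 24, 22, 21, 26, 28; E[Goodput|do(Latency=7)] = 23.5.
Conditioning on Latency=7 selects the 2 unit(s) with Traffic ∈ {5, 7}. Their Goodput values: 26, 28. Mean = 27.
Difference = 23.5 − 27 = -3.5.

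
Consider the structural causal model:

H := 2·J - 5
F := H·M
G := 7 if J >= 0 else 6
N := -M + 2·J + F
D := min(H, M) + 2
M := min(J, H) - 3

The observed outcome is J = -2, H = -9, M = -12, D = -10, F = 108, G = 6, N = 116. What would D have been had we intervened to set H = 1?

-3

Under do(H=1), the mechanism H := 2·J - 5 is discarded; H is fixed at 1.
M = min(J, H) - 3  [with J=-2, H=1]  = -5
D = min(H, M) + 2  [with H=1, M=-5]  = -3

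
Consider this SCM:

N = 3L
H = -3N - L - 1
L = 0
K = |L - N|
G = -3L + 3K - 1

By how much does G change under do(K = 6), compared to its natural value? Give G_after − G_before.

do(K=6) replaces the equation K = |L - N| with the constant K = 6.
G = -3L + 3K - 1  [with L=0, K=6]  = 17
Without intervention: N = 3L  [with L=0]  = 0; K = |L - N|  [with L=0, N=0]  = 0; G = -3L + 3K - 1  [with L=0, K=0]  = -1.
Change = 17 − (-1) = 18.

18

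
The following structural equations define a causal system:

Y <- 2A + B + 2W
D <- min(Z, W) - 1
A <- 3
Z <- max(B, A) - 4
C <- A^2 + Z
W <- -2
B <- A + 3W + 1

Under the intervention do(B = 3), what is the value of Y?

The intervention breaks the incoming arrows to B: B <- A + 3W + 1 no longer applies, and B = 3.
Y = 2A + B + 2W  [with A=3, B=3, W=-2]  = 5

5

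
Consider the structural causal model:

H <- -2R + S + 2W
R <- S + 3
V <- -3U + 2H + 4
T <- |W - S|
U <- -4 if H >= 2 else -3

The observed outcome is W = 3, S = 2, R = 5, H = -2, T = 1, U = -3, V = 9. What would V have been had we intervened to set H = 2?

The intervention breaks the incoming arrows to H: H <- -2R + S + 2W no longer applies, and H = 2.
U = -4 if H >= 2 else -3  [with H=2]  = -4
V = -3U + 2H + 4  [with U=-4, H=2]  = 20

20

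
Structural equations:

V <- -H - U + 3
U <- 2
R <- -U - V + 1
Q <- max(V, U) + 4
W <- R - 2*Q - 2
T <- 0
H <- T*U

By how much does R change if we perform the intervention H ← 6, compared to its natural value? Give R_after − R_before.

do(H=6) replaces the equation H <- T*U with the constant H = 6.
V = -H - U + 3  [with H=6, U=2]  = -5
R = -U - V + 1  [with U=2, V=-5]  = 4
Without intervention: H = T*U  [with T=0, U=2]  = 0; V = -H - U + 3  [with H=0, U=2]  = 1; R = -U - V + 1  [with U=2, V=1]  = -2.
Change = 4 − (-2) = 6.

6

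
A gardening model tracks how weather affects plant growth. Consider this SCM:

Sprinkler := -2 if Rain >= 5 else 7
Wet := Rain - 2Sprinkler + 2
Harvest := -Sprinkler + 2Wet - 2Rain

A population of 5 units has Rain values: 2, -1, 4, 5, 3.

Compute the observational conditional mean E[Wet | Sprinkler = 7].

-10

E[Wet|Sprinkler=7] averages over only the 4 units with Sprinkler=7 (Rain = 2, -1, 4, 3): Wet = -10, -13, -8, -9, mean -10.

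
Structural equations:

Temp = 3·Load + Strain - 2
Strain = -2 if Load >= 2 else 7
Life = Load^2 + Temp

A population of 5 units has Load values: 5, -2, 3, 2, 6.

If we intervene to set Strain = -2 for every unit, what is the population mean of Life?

20

Under do(Strain=-2), Strain's equation is replaced by Strain=-2 for every unit. Per-unit Life: 36, -6, 14, 6, 50. Mean = 20.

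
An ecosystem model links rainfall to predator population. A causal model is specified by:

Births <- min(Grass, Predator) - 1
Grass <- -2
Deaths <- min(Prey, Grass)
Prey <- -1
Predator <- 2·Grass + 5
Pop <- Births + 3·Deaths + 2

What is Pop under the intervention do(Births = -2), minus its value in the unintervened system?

1

Under do(Births=-2), the mechanism Births <- min(Grass, Predator) - 1 is discarded; Births is fixed at -2.
Deaths = min(Prey, Grass)  [with Prey=-1, Grass=-2]  = -2
Pop = Births + 3·Deaths + 2  [with Births=-2, Deaths=-2]  = -6
Without intervention: Predator = 2·Grass + 5  [with Grass=-2]  = 1; Births = min(Grass, Predator) - 1  [with Grass=-2, Predator=1]  = -3; Deaths = min(Prey, Grass)  [with Prey=-1, Grass=-2]  = -2; Pop = Births + 3·Deaths + 2  [with Births=-3, Deaths=-2]  = -7.
Change = -6 − (-7) = 1.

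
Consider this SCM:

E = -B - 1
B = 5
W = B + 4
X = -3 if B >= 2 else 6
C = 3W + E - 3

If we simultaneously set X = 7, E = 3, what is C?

Setting X = 7, E = 3 by intervention discards those variables' equations.
W = B + 4  [with B=5]  = 9
C = 3W + E - 3  [with W=9, E=3]  = 27

27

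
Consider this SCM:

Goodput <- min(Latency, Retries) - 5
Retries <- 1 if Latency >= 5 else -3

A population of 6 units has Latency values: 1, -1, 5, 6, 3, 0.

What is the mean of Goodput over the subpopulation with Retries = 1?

-4

Observing Retries=1 restricts to units where Retries's equation naturally yields 1: Latency ∈ {5, 6}. In that subpopulation Goodput = -4, -4, mean -4.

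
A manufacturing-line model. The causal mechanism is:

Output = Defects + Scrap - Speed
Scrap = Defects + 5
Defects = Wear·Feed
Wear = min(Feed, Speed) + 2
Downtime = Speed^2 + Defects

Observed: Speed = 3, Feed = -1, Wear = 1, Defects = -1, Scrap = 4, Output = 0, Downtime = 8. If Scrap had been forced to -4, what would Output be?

-8

The intervention breaks the incoming arrows to Scrap: Scrap = Defects + 5 no longer applies, and Scrap = -4.
Wear = min(Feed, Speed) + 2  [with Feed=-1, Speed=3]  = 1
Defects = Wear·Feed  [with Wear=1, Feed=-1]  = -1
Output = Defects + Scrap - Speed  [with Defects=-1, Scrap=-4, Speed=3]  = -8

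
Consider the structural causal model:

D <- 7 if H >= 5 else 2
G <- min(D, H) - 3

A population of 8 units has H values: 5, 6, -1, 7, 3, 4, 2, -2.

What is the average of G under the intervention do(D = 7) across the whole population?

0

Under do(D=7), D's equation is replaced by D=7 for every unit. Per-unit G: 2, 3, -4, 4, 0, 1, -1, -5. Mean = 0.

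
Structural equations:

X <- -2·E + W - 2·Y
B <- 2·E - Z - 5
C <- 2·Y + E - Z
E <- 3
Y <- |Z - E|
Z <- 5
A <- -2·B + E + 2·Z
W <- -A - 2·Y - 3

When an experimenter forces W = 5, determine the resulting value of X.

-5

do(W=5) replaces the equation W <- -A - 2·Y - 3 with the constant W = 5.
Y = |Z - E|  [with Z=5, E=3]  = 2
X = -2·E + W - 2·Y  [with E=3, W=5, Y=2]  = -5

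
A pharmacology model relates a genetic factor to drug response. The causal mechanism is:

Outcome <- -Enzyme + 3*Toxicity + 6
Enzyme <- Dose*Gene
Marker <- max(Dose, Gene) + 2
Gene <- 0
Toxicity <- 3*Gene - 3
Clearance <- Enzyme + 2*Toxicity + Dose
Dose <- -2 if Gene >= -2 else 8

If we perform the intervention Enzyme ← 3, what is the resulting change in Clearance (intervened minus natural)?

The intervention breaks the incoming arrows to Enzyme: Enzyme <- Dose*Gene no longer applies, and Enzyme = 3.
Dose = -2 if Gene >= -2 else 8  [with Gene=0]  = -2
Toxicity = 3*Gene - 3  [with Gene=0]  = -3
Clearance = Enzyme + 2*Toxicity + Dose  [with Enzyme=3, Toxicity=-3, Dose=-2]  = -5
Without intervention: Dose = -2 if Gene >= -2 else 8  [with Gene=0]  = -2; Enzyme = Dose*Gene  [with Dose=-2, Gene=0]  = 0; Toxicity = 3*Gene - 3  [with Gene=0]  = -3; Clearance = Enzyme + 2*Toxicity + Dose  [with Enzyme=0, Toxicity=-3, Dose=-2]  = -8.
Change = -5 − (-8) = 3.

3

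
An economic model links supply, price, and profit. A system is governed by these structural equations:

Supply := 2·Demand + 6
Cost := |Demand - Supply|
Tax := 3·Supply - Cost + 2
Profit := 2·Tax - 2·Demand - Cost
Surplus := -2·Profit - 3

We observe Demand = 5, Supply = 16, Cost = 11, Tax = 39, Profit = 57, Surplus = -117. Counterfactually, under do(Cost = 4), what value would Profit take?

78

do(Cost=4) replaces the equation Cost := |Demand - Supply| with the constant Cost = 4.
Supply = 2·Demand + 6  [with Demand=5]  = 16
Tax = 3·Supply - Cost + 2  [with Supply=16, Cost=4]  = 46
Profit = 2·Tax - 2·Demand - Cost  [with Tax=46, Demand=5, Cost=4]  = 78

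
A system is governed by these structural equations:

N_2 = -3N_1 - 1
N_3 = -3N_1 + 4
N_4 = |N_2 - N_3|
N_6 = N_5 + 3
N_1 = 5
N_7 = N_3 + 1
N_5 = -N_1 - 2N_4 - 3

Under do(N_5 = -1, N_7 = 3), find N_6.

2

Under do(N_5 = -1, N_7 = 3), each intervened variable's structural equation is replaced by its fixed value.
N_6 = N_5 + 3  [with N_5=-1]  = 2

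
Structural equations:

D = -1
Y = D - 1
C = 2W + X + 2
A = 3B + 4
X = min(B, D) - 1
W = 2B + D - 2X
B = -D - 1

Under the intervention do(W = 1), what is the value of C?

2

Under do(W=1), the mechanism W = 2B + D - 2X is discarded; W is fixed at 1.
B = -D - 1  [with D=-1]  = 0
X = min(B, D) - 1  [with B=0, D=-1]  = -2
C = 2W + X + 2  [with W=1, X=-2]  = 2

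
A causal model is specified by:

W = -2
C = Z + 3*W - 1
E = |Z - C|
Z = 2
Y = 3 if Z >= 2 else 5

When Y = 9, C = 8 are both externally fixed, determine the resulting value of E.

6

Under do(Y = 9, C = 8), each intervened variable's structural equation is replaced by its fixed value.
E = |Z - C|  [with Z=2, C=8]  = 6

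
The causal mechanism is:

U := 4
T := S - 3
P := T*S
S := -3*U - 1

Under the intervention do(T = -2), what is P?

The intervention breaks the incoming arrows to T: T := S - 3 no longer applies, and T = -2.
S = -3*U - 1  [with U=4]  = -13
P = T*S  [with T=-2, S=-13]  = 26

26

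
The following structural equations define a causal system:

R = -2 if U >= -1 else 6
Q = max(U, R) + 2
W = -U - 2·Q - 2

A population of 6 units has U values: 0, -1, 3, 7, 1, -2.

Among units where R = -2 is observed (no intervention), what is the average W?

-12

E[W|R=-2] averages over only the 5 units with R=-2 (U = 0, -1, 3, 7, 1): W = -6, -3, -15, -27, -9, mean -12.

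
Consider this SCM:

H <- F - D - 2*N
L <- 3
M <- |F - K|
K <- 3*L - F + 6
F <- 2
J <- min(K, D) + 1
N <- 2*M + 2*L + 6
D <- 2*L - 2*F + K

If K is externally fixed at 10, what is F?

2

Under do(K=10), the mechanism K <- 3*L - F + 6 is discarded; K is fixed at 10.
Since F is not a descendant of the intervened variable, it is unaffected.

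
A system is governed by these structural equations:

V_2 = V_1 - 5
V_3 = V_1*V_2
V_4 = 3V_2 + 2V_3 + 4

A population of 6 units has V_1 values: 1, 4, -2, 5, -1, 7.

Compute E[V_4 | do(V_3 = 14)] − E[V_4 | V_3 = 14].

-0.5

Every unit gets V_3=14 under the intervention. V_4 values become 20, 29, 11, 32, 14, 38; E[V_4|do(V_3=14)] = 24.
Observing V_3=14 restricts to units where V_3's equation naturally yields 14: V_1 ∈ {-2, 7}. In that subpopulation V_4 = 11, 38, mean 24.5.
Difference = 24 − 24.5 = -0.5.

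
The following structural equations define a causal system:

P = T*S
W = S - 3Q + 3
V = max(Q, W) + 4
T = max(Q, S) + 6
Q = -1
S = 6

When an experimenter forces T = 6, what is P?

do(T=6) replaces the equation T = max(Q, S) + 6 with the constant T = 6.
P = T*S  [with T=6, S=6]  = 36

36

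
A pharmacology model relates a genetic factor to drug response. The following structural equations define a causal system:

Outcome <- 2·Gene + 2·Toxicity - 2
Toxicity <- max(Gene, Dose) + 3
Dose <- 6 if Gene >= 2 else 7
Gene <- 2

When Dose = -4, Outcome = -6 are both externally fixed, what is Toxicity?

The joint intervention fixes Dose = -4, Outcome = -6, removing each variable's own equation.
Toxicity = max(Gene, Dose) + 3  [with Gene=2, Dose=-4]  = 5

5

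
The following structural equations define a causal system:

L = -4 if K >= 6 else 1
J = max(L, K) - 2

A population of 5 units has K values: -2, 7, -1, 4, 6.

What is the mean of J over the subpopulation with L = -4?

E[J|L=-4] averages over only the 2 units with L=-4 (K = 7, 6): J = 5, 4, mean 4.5.

4.5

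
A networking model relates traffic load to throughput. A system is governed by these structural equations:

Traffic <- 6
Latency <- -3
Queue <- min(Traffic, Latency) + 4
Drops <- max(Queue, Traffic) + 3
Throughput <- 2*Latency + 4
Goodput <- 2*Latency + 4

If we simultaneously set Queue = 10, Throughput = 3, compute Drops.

13

The joint intervention fixes Queue = 10, Throughput = 3, removing each variable's own equation.
Drops = max(Queue, Traffic) + 3  [with Queue=10, Traffic=6]  = 13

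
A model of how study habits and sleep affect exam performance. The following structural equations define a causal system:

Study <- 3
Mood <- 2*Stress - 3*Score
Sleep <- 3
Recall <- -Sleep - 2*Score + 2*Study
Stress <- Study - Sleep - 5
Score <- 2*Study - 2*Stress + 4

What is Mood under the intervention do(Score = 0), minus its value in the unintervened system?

60

Intervening sets Score = 0 and removes its equation (Score <- 2*Study - 2*Stress + 4).
Stress = Study - Sleep - 5  [with Study=3, Sleep=3]  = -5
Mood = 2*Stress - 3*Score  [with Stress=-5, Score=0]  = -10
Without intervention: Stress = Study - Sleep - 5  [with Study=3, Sleep=3]  = -5; Score = 2*Study - 2*Stress + 4  [with Study=3, Stress=-5]  = 20; Mood = 2*Stress - 3*Score  [with Stress=-5, Score=20]  = -70.
Change = -10 − (-70) = 60.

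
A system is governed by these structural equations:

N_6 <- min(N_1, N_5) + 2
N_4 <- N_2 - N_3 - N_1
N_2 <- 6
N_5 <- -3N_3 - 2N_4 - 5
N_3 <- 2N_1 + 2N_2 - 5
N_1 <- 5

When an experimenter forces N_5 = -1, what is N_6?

The intervention breaks the incoming arrows to N_5: N_5 <- -3N_3 - 2N_4 - 5 no longer applies, and N_5 = -1.
N_6 = min(N_1, N_5) + 2  [with N_1=5, N_5=-1]  = 1

1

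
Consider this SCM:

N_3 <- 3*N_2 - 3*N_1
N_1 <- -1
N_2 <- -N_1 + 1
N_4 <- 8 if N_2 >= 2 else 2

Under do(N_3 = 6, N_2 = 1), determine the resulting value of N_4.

2

The joint intervention fixes N_3 = 6, N_2 = 1, removing each variable's own equation.
N_4 = 8 if N_2 >= 2 else 2  [with N_2=1]  = 2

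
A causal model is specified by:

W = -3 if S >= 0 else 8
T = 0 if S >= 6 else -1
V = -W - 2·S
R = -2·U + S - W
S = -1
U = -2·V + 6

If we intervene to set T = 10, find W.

8

The intervention breaks the incoming arrows to T: T = 0 if S >= 6 else -1 no longer applies, and T = 10.
Since W is not a descendant of the intervened variable, it is unaffected.
W = -3 if S >= 0 else 8  [with S=-1]  = 8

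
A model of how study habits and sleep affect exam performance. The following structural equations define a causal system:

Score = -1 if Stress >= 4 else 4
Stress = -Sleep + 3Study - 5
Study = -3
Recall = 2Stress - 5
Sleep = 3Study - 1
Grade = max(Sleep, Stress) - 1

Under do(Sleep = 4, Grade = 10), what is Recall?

Setting Sleep = 4, Grade = 10 by intervention discards those variables' equations.
Stress = -Sleep + 3Study - 5  [with Sleep=4, Study=-3]  = -18
Recall = 2Stress - 5  [with Stress=-18]  = -41

-41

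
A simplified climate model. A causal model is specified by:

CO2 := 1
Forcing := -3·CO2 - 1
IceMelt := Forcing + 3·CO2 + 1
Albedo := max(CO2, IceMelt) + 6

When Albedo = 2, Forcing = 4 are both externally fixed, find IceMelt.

8

Setting Albedo = 2, Forcing = 4 by intervention discards those variables' equations.
IceMelt = Forcing + 3·CO2 + 1  [with Forcing=4, CO2=1]  = 8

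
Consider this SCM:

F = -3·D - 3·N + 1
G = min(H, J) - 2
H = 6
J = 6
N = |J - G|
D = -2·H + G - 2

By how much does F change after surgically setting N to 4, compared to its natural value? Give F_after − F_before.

-6

The intervention breaks the incoming arrows to N: N = |J - G| no longer applies, and N = 4.
G = min(H, J) - 2  [with H=6, J=6]  = 4
D = -2·H + G - 2  [with H=6, G=4]  = -10
F = -3·D - 3·N + 1  [with D=-10, N=4]  = 19
Without intervention: G = min(H, J) - 2  [with H=6, J=6]  = 4; D = -2·H + G - 2  [with H=6, G=4]  = -10; N = |J - G|  [with J=6, G=4]  = 2; F = -3·D - 3·N + 1  [with D=-10, N=2]  = 25.
Change = 19 − 25 = -6.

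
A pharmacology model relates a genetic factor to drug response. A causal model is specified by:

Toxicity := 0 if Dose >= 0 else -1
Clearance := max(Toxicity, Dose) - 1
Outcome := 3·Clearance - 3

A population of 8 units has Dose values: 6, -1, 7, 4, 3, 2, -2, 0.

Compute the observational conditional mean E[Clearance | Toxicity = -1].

-2

Conditioning on Toxicity=-1 selects the 2 unit(s) with Dose ∈ {-1, -2}. Their Clearance values: -2, -2. Mean = -2.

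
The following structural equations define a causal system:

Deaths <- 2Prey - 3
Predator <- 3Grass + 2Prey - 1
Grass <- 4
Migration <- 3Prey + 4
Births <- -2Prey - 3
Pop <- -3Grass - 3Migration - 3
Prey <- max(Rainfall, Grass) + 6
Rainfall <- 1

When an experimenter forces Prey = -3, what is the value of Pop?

The intervention breaks the incoming arrows to Prey: Prey <- max(Rainfall, Grass) + 6 no longer applies, and Prey = -3.
Migration = 3Prey + 4  [with Prey=-3]  = -5
Pop = -3Grass - 3Migration - 3  [with Grass=4, Migration=-5]  = 0

0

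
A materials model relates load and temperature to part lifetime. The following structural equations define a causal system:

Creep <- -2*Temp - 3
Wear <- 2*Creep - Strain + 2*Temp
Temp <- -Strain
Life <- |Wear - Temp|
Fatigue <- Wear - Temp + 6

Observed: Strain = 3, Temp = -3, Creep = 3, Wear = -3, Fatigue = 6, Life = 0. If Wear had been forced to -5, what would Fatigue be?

Intervening sets Wear = -5 and removes its equation (Wear <- 2*Creep - Strain + 2*Temp).
Temp = -Strain  [with Strain=3]  = -3
Fatigue = Wear - Temp + 6  [with Wear=-5, Temp=-3]  = 4

4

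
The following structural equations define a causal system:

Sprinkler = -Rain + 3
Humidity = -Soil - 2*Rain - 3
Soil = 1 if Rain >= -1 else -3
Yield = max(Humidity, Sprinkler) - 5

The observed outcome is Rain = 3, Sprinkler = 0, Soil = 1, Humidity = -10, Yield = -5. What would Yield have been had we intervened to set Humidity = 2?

-3

Intervening sets Humidity = 2 and removes its equation (Humidity = -Soil - 2*Rain - 3).
Sprinkler = -Rain + 3  [with Rain=3]  = 0
Yield = max(Humidity, Sprinkler) - 5  [with Humidity=2, Sprinkler=0]  = -3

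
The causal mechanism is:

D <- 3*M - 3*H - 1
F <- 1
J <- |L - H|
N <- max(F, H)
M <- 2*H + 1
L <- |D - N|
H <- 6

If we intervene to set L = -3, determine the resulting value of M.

do(L=-3) replaces the equation L <- |D - N| with the constant L = -3.
No directed path runs from L to M, so M keeps its natural value.
M = 2*H + 1  [with H=6]  = 13

13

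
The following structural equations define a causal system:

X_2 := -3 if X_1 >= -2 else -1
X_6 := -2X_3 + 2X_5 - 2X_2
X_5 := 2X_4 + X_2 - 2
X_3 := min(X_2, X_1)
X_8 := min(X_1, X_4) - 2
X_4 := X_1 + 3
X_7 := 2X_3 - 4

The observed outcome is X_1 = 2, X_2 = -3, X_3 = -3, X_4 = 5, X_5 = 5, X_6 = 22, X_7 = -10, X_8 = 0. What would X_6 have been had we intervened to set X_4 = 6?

Under do(X_4=6), the mechanism X_4 := X_1 + 3 is discarded; X_4 is fixed at 6.
X_2 = -3 if X_1 >= -2 else -1  [with X_1=2]  = -3
X_3 = min(X_2, X_1)  [with X_2=-3, X_1=2]  = -3
X_5 = 2X_4 + X_2 - 2  [with X_4=6, X_2=-3]  = 7
X_6 = -2X_3 + 2X_5 - 2X_2  [with X_3=-3, X_5=7, X_2=-3]  = 26

26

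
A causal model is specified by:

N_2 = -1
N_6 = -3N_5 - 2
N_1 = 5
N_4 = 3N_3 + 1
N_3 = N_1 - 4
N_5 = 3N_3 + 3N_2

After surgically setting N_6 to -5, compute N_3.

1

do(N_6=-5) replaces the equation N_6 = -3N_5 - 2 with the constant N_6 = -5.
N_3 is not downstream of the intervention, so its value is determined by the original equations.
N_3 = N_1 - 4  [with N_1=5]  = 1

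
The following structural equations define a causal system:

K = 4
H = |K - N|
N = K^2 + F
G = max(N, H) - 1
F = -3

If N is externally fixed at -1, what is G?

do(N=-1) replaces the equation N = K^2 + F with the constant N = -1.
H = |K - N|  [with K=4, N=-1]  = 5
G = max(N, H) - 1  [with N=-1, H=5]  = 4

4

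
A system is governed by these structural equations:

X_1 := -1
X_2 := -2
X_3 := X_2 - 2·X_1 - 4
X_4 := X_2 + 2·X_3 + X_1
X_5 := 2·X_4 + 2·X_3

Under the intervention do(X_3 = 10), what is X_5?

54

do(X_3=10) replaces the equation X_3 := X_2 - 2·X_1 - 4 with the constant X_3 = 10.
X_4 = X_2 + 2·X_3 + X_1  [with X_2=-2, X_3=10, X_1=-1]  = 17
X_5 = 2·X_4 + 2·X_3  [with X_4=17, X_3=10]  = 54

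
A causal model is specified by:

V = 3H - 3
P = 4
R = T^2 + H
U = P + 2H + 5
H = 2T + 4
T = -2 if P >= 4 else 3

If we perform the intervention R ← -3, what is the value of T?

The intervention breaks the incoming arrows to R: R = T^2 + H no longer applies, and R = -3.
Since T is not a descendant of the intervened variable, it is unaffected.
T = -2 if P >= 4 else 3  [with P=4]  = -2

-2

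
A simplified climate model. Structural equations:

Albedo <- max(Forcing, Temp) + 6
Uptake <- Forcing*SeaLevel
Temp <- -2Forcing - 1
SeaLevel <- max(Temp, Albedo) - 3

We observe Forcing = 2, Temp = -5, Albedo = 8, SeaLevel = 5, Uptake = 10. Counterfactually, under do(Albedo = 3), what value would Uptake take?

0

do(Albedo=3) replaces the equation Albedo <- max(Forcing, Temp) + 6 with the constant Albedo = 3.
Temp = -2Forcing - 1  [with Forcing=2]  = -5
SeaLevel = max(Temp, Albedo) - 3  [with Temp=-5, Albedo=3]  = 0
Uptake = Forcing*SeaLevel  [with Forcing=2, SeaLevel=0]  = 0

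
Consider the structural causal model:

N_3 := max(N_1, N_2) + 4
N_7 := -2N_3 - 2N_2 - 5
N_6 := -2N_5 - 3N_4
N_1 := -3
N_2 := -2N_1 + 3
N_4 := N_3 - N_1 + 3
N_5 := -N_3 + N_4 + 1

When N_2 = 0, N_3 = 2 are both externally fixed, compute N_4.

Setting N_2 = 0, N_3 = 2 by intervention discards those variables' equations.
N_4 = N_3 - N_1 + 3  [with N_3=2, N_1=-3]  = 8

8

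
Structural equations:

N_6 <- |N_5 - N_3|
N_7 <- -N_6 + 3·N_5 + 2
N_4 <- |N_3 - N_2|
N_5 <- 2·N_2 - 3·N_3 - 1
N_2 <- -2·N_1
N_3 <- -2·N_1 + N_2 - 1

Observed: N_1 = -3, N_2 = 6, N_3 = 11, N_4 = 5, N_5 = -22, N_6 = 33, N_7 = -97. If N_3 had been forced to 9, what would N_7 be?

The intervention breaks the incoming arrows to N_3: N_3 <- -2·N_1 + N_2 - 1 no longer applies, and N_3 = 9.
N_2 = -2·N_1  [with N_1=-3]  = 6
N_5 = 2·N_2 - 3·N_3 - 1  [with N_2=6, N_3=9]  = -16
N_6 = |N_5 - N_3|  [with N_5=-16, N_3=9]  = 25
N_7 = -N_6 + 3·N_5 + 2  [with N_6=25, N_5=-16]  = -71

-71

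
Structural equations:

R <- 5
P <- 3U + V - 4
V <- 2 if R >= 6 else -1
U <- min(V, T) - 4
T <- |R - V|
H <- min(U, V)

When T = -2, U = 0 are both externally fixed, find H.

-1

Setting T = -2, U = 0 by intervention discards those variables' equations.
V = 2 if R >= 6 else -1  [with R=5]  = -1
H = min(U, V)  [with U=0, V=-1]  = -1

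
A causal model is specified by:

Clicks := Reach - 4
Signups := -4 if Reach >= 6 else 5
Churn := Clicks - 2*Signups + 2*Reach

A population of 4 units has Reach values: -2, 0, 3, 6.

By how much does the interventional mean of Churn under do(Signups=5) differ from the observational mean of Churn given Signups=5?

Under do(Signups=5), Signups's equation is replaced by Signups=5 for every unit. Per-unit Churn: -20, -14, -5, 4. Mean = -8.75.
Observing Signups=5 restricts to units where Signups's equation naturally yields 5: Reach ∈ {-2, 0, 3}. In that subpopulation Churn = -20, -14, -5, mean -13.
Difference = -8.75 − (-13) = 4.25.

4.25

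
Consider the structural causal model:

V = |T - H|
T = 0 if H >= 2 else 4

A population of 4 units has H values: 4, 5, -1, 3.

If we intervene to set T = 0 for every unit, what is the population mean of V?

3.25

do(T=0) breaks T's dependence on H. With T=0 fixed, V across the units is 4, 5, 1, 3, mean 3.25.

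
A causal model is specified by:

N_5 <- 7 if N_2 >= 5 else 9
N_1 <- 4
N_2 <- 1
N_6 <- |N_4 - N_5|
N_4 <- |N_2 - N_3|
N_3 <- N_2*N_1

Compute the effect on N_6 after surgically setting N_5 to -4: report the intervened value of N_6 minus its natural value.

1

The intervention breaks the incoming arrows to N_5: N_5 <- 7 if N_2 >= 5 else 9 no longer applies, and N_5 = -4.
N_3 = N_2*N_1  [with N_2=1, N_1=4]  = 4
N_4 = |N_2 - N_3|  [with N_2=1, N_3=4]  = 3
N_6 = |N_4 - N_5|  [with N_4=3, N_5=-4]  = 7
Without intervention: N_3 = N_2*N_1  [with N_2=1, N_1=4]  = 4; N_4 = |N_2 - N_3|  [with N_2=1, N_3=4]  = 3; N_5 = 7 if N_2 >= 5 else 9  [with N_2=1]  = 9; N_6 = |N_4 - N_5|  [with N_4=3, N_5=9]  = 6.
Change = 7 − 6 = 1.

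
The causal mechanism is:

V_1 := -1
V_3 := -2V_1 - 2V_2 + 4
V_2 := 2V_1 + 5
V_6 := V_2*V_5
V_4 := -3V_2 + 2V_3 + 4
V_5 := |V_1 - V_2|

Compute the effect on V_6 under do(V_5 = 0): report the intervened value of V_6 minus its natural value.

The intervention breaks the incoming arrows to V_5: V_5 := |V_1 - V_2| no longer applies, and V_5 = 0.
V_2 = 2V_1 + 5  [with V_1=-1]  = 3
V_6 = V_2*V_5  [with V_2=3, V_5=0]  = 0
Without intervention: V_2 = 2V_1 + 5  [with V_1=-1]  = 3; V_5 = |V_1 - V_2|  [with V_1=-1, V_2=3]  = 4; V_6 = V_2*V_5  [with V_2=3, V_5=4]  = 12.
Change = 0 − 12 = -12.

-12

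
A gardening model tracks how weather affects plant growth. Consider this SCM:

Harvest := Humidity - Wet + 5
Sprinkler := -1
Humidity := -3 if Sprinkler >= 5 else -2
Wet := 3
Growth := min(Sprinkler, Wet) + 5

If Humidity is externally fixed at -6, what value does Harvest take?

Intervening sets Humidity = -6 and removes its equation (Humidity := -3 if Sprinkler >= 5 else -2).
Harvest = Humidity - Wet + 5  [with Humidity=-6, Wet=3]  = -4

-4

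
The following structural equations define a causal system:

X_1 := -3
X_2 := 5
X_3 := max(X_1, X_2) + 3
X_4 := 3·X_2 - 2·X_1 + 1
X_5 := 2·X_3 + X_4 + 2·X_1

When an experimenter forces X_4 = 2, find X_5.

12

Intervening sets X_4 = 2 and removes its equation (X_4 := 3·X_2 - 2·X_1 + 1).
X_3 = max(X_1, X_2) + 3  [with X_1=-3, X_2=5]  = 8
X_5 = 2·X_3 + X_4 + 2·X_1  [with X_3=8, X_4=2, X_1=-3]  = 12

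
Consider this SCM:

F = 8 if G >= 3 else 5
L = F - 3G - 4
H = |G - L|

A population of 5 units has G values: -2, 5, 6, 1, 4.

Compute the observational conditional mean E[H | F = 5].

6

Observing F=5 restricts to units where F's equation naturally yields 5: G ∈ {-2, 1}. In that subpopulation H = 9, 3, mean 6.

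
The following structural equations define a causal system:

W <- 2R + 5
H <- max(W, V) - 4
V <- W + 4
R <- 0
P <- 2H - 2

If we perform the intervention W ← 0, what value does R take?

0

Under do(W=0), the mechanism W <- 2R + 5 is discarded; W is fixed at 0.
R is not downstream of the intervention, so its value is determined by the original equations.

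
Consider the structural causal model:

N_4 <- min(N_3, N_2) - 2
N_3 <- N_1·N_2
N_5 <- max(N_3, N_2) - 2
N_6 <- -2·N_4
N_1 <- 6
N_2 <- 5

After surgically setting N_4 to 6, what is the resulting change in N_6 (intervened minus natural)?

Under do(N_4=6), the mechanism N_4 <- min(N_3, N_2) - 2 is discarded; N_4 is fixed at 6.
N_6 = -2·N_4  [with N_4=6]  = -12
Without intervention: N_3 = N_1·N_2  [with N_1=6, N_2=5]  = 30; N_4 = min(N_3, N_2) - 2  [with N_3=30, N_2=5]  = 3; N_6 = -2·N_4  [with N_4=3]  = -6.
Change = -12 − (-6) = -6.

-6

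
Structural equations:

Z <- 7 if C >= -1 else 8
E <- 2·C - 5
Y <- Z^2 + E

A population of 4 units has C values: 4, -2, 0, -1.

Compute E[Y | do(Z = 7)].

Under do(Z=7), Z's equation is replaced by Z=7 for every unit. Per-unit Y: 52, 40, 44, 42. Mean = 44.5.

44.5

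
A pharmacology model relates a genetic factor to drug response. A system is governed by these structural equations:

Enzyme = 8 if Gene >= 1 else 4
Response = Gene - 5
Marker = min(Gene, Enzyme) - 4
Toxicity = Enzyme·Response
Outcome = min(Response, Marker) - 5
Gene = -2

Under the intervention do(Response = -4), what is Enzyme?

4

The intervention breaks the incoming arrows to Response: Response = Gene - 5 no longer applies, and Response = -4.
Since Enzyme is not a descendant of the intervened variable, it is unaffected.
Enzyme = 8 if Gene >= 1 else 4  [with Gene=-2]  = 4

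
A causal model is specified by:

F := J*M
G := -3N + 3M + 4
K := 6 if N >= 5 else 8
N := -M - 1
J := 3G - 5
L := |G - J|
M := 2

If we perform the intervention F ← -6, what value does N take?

Under do(F=-6), the mechanism F := J*M is discarded; F is fixed at -6.
N is not downstream of the intervention, so its value is determined by the original equations.
N = -M - 1  [with M=2]  = -3

-3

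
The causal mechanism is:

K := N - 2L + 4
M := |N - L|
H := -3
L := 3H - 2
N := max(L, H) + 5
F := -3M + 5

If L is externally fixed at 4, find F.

Under do(L=4), the mechanism L := 3H - 2 is discarded; L is fixed at 4.
N = max(L, H) + 5  [with L=4, H=-3]  = 9
M = |N - L|  [with N=9, L=4]  = 5
F = -3M + 5  [with M=5]  = -10

-10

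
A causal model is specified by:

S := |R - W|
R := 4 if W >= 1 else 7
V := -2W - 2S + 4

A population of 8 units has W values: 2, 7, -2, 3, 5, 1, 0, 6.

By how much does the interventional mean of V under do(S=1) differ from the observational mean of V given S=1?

2.5

Every unit gets S=1 under the intervention. V values become -2, -12, 6, -4, -8, 0, 2, -10; E[V|do(S=1)] = -3.5.
Observing S=1 restricts to units where S's equation naturally yields 1: W ∈ {3, 5}. In that subpopulation V = -4, -8, mean -6.
Difference = -3.5 − (-6) = 2.5.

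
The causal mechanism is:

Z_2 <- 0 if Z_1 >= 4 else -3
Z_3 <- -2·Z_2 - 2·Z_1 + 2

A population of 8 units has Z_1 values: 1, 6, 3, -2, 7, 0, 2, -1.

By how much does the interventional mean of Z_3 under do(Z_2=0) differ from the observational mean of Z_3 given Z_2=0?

9

The intervention sets Z_2=0 in all 8 units regardless of Z_1. Recomputing Z_3 per unit gives 0, -10, -4, 6, -12, 2, -2, 4; average -2.
E[Z_3|Z_2=0] averages over only the 2 units with Z_2=0 (Z_1 = 6, 7): Z_3 = -10, -12, mean -11.
Difference = -2 − (-11) = 9.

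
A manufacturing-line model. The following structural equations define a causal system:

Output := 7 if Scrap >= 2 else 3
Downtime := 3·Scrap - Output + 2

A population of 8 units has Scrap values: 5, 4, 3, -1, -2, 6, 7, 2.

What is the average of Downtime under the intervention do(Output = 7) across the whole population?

Under do(Output=7), Output's equation is replaced by Output=7 for every unit. Per-unit Downtime: 10, 7, 4, -8, -11, 13, 16, 1. Mean = 4.

4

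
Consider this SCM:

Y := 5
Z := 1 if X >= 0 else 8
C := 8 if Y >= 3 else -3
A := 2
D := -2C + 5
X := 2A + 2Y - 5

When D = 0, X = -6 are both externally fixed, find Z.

Under do(D = 0, X = -6), each intervened variable's structural equation is replaced by its fixed value.
Z = 1 if X >= 0 else 8  [with X=-6]  = 8

8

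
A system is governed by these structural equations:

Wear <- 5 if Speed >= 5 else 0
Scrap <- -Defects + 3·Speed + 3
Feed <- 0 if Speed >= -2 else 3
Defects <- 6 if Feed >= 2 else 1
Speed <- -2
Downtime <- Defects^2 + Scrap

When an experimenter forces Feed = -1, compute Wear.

0

The intervention breaks the incoming arrows to Feed: Feed <- 0 if Speed >= -2 else 3 no longer applies, and Feed = -1.
Since Wear is not a descendant of the intervened variable, it is unaffected.
Wear = 5 if Speed >= 5 else 0  [with Speed=-2]  = 0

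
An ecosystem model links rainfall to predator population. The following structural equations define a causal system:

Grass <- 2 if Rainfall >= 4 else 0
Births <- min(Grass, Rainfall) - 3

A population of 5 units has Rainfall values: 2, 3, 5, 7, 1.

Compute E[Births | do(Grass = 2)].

-1.2

The intervention sets Grass=2 in all 5 units regardless of Rainfall. Recomputing Births per unit gives -1, -1, -1, -1, -2; average -1.2.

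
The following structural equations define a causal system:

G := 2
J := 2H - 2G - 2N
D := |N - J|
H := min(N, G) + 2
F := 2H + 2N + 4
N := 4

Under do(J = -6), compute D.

Under do(J=-6), the mechanism J := 2H - 2G - 2N is discarded; J is fixed at -6.
D = |N - J|  [with N=4, J=-6]  = 10

10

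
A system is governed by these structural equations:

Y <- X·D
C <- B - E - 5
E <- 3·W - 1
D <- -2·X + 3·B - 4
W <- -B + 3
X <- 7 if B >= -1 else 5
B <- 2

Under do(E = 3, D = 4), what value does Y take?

Setting E = 3, D = 4 by intervention discards those variables' equations.
X = 7 if B >= -1 else 5  [with B=2]  = 7
Y = X·D  [with X=7, D=4]  = 28

28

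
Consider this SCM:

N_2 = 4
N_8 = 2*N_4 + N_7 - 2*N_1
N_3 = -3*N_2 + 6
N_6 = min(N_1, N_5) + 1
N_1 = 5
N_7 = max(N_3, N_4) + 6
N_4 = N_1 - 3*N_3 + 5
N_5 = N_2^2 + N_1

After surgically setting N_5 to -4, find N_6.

The intervention breaks the incoming arrows to N_5: N_5 = N_2^2 + N_1 no longer applies, and N_5 = -4.
N_6 = min(N_1, N_5) + 1  [with N_1=5, N_5=-4]  = -3

-3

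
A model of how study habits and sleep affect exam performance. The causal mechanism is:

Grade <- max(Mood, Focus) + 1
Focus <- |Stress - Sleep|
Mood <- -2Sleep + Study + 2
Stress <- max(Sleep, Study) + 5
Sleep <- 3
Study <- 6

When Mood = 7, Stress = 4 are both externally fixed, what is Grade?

The joint intervention fixes Mood = 7, Stress = 4, removing each variable's own equation.
Focus = |Stress - Sleep|  [with Stress=4, Sleep=3]  = 1
Grade = max(Mood, Focus) + 1  [with Mood=7, Focus=1]  = 8

8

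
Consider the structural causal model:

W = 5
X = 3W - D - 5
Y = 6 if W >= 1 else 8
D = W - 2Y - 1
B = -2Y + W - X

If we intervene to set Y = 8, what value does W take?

Under do(Y=8), the mechanism Y = 6 if W >= 1 else 8 is discarded; Y is fixed at 8.
W is not downstream of the intervention, so its value is determined by the original equations.

5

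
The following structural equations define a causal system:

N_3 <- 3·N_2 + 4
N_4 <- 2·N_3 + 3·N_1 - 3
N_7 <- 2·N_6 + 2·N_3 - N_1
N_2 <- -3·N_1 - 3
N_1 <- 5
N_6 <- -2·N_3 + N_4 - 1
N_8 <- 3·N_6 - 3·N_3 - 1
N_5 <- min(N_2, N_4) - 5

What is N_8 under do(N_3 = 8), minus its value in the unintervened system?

The intervention breaks the incoming arrows to N_3: N_3 <- 3·N_2 + 4 no longer applies, and N_3 = 8.
N_4 = 2·N_3 + 3·N_1 - 3  [with N_3=8, N_1=5]  = 28
N_6 = -2·N_3 + N_4 - 1  [with N_3=8, N_4=28]  = 11
N_8 = 3·N_6 - 3·N_3 - 1  [with N_6=11, N_3=8]  = 8
Without intervention: N_2 = -3·N_1 - 3  [with N_1=5]  = -18; N_3 = 3·N_2 + 4  [with N_2=-18]  = -50; N_4 = 2·N_3 + 3·N_1 - 3  [with N_3=-50, N_1=5]  = -88; N_6 = -2·N_3 + N_4 - 1  [with N_3=-50, N_4=-88]  = 11; N_8 = 3·N_6 - 3·N_3 - 1  [with N_6=11, N_3=-50]  = 182.
Change = 8 − 182 = -174.

-174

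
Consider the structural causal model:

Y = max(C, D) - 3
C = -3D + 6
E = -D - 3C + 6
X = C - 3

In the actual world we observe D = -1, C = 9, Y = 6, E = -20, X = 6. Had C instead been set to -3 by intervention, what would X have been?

do(C=-3) replaces the equation C = -3D + 6 with the constant C = -3.
X = C - 3  [with C=-3]  = -6

-6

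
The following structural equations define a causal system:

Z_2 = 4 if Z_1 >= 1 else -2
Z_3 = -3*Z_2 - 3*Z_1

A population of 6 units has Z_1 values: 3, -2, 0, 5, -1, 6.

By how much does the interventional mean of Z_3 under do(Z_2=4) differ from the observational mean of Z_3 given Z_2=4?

8.5

Under do(Z_2=4), Z_2's equation is replaced by Z_2=4 for every unit. Per-unit Z_3: -21, -6, -12, -27, -9, -30. Mean = -17.5.
Observing Z_2=4 restricts to units where Z_2's equation naturally yields 4: Z_1 ∈ {3, 5, 6}. In that subpopulation Z_3 = -21, -27, -30, mean -26.
Difference = -17.5 − (-26) = 8.5.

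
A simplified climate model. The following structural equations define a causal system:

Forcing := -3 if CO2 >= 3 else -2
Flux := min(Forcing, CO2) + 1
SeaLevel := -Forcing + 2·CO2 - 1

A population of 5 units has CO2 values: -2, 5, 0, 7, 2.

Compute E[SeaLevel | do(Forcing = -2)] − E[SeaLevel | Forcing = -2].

Every unit gets Forcing=-2 under the intervention. SeaLevel values become -3, 11, 1, 15, 5; E[SeaLevel|do(Forcing=-2)] = 5.8.
Conditioning on Forcing=-2 selects the 3 unit(s) with CO2 ∈ {-2, 0, 2}. Their SeaLevel values: -3, 1, 5. Mean = 1.
Difference = 5.8 − 1 = 4.8.

4.8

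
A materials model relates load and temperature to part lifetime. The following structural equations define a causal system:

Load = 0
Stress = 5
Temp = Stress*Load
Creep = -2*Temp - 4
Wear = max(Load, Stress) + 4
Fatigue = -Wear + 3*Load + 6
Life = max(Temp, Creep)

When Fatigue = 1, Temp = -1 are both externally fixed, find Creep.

Under do(Fatigue = 1, Temp = -1), each intervened variable's structural equation is replaced by its fixed value.
Creep = -2*Temp - 4  [with Temp=-1]  = -2

-2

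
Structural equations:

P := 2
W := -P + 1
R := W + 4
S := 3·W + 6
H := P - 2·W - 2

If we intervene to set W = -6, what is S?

Under do(W=-6), the mechanism W := -P + 1 is discarded; W is fixed at -6.
S = 3·W + 6  [with W=-6]  = -12

-12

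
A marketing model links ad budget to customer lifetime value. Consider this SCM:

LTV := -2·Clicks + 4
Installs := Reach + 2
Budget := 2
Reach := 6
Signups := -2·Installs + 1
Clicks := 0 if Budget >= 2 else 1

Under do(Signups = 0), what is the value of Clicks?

0

do(Signups=0) replaces the equation Signups := -2·Installs + 1 with the constant Signups = 0.
Clicks is not downstream of the intervention, so its value is determined by the original equations.
Clicks = 0 if Budget >= 2 else 1  [with Budget=2]  = 0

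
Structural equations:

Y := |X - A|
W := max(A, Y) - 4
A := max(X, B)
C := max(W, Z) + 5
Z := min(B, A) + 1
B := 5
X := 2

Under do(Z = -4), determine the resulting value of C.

6

Intervening sets Z = -4 and removes its equation (Z := min(B, A) + 1).
A = max(X, B)  [with X=2, B=5]  = 5
Y = |X - A|  [with X=2, A=5]  = 3
W = max(A, Y) - 4  [with A=5, Y=3]  = 1
C = max(W, Z) + 5  [with W=1, Z=-4]  = 6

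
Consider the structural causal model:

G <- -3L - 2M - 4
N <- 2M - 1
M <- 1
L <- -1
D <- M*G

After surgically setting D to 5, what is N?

1

The intervention breaks the incoming arrows to D: D <- M*G no longer applies, and D = 5.
Since N is not a descendant of the intervened variable, it is unaffected.
N = 2M - 1  [with M=1]  = 1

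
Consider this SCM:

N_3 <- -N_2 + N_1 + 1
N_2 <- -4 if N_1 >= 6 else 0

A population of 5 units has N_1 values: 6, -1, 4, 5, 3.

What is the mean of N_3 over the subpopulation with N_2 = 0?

3.75

Conditioning on N_2=0 selects the 4 unit(s) with N_1 ∈ {-1, 4, 5, 3}. Their N_3 values: 0, 5, 6, 4. Mean = 3.75.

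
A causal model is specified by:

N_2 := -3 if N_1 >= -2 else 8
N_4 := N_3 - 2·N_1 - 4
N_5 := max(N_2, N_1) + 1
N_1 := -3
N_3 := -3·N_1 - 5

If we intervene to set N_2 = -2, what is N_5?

do(N_2=-2) replaces the equation N_2 := -3 if N_1 >= -2 else 8 with the constant N_2 = -2.
N_5 = max(N_2, N_1) + 1  [with N_2=-2, N_1=-3]  = -1

-1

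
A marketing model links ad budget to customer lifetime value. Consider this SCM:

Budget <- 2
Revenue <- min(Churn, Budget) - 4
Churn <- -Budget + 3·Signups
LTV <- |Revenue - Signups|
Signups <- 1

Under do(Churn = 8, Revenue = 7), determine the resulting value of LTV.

6

Setting Churn = 8, Revenue = 7 by intervention discards those variables' equations.
LTV = |Revenue - Signups|  [with Revenue=7, Signups=1]  = 6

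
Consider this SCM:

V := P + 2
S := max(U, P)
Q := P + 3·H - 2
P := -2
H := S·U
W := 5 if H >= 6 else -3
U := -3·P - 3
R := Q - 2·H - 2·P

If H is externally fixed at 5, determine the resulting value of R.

Under do(H=5), the mechanism H := S·U is discarded; H is fixed at 5.
Q = P + 3·H - 2  [with P=-2, H=5]  = 11
R = Q - 2·H - 2·P  [with Q=11, H=5, P=-2]  = 5

5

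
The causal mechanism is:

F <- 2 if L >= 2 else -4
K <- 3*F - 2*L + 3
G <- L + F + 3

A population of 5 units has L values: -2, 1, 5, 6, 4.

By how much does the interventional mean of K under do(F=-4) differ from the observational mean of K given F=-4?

-6.6

The intervention sets F=-4 in all 5 units regardless of L. Recomputing K per unit gives -5, -11, -19, -21, -17; average -14.6.
Observing F=-4 restricts to units where F's equation naturally yields -4: L ∈ {-2, 1}. In that subpopulation K = -5, -11, mean -8.
Difference = -14.6 − (-8) = -6.6.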